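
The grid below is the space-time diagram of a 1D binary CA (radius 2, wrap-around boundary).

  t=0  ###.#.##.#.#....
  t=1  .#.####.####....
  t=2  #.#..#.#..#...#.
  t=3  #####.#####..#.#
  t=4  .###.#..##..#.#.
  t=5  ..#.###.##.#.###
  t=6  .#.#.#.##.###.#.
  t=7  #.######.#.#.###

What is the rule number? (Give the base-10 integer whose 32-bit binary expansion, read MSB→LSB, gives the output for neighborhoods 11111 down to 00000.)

  ##### -> #   bit 31 = 1  t=3,i=1
  ####. -> #   bit 30 = 1  t=1,i=5
  ###.# -> .   bit 29 = 0  t=0,i=2
  ###.. -> .   bit 28 = 0  t=1,i=11
  ##.## -> #   bit 27 = 1  t=1,i=7
  ##.#. -> #   bit 26 = 1  t=0,i=3
  ##..# -> .   bit 25 = 0  t=3,i=11
  ##... -> .   bit 24 = 0  t=1,i=12
  #.### -> .   bit 23 = 0  t=1,i=3
  #.##. -> #   bit 22 = 1  t=0,i=6
  #.#.# -> #   bit 21 = 1  t=0,i=4
  #.#.. -> #   bit 20 = 1  t=0,i=11
  #..## -> .   bit 19 = 0  t=4,i=0
  #..#. -> #   bit 18 = 1  t=2,i=4
  #...# -> .   bit 17 = 0  t=2,i=12
  #.... -> .   bit 16 = 0  t=0,i=13
  .#### -> .   bit 15 = 0  t=1,i=4
  .###. -> #   bit 14 = 1  t=0,i=1
  .##.# -> .   bit 13 = 0  t=0,i=7
  .##.. -> #   bit 12 = 1  t=4,i=9
  .#.## -> #   bit 11 = 1  t=0,i=5
  .#.#. -> #   bit 10 = 1  t=0,i=10
  .#..# -> #   bit 9 = 1  t=2,i=3
  .#... -> .   bit 8 = 0  t=0,i=12
  ..### -> .   bit 7 = 0  t=0,i=0
  ..##. -> #   bit 6 = 1  t=4,i=8
  ..#.# -> .   bit 5 = 0  t=1,i=1
  ..#.. -> #   bit 4 = 1  t=2,i=10
  ...## -> .   bit 3 = 0  t=0,i=15
  ...#. -> #   bit 2 = 1  t=1,i=0
  ....# -> .   bit 1 = 0  t=0,i=14
  ..... -> #   bit 0 = 1  t=1,i=14
  bits 11001100011101000101111001010101 = 3430178389

3430178389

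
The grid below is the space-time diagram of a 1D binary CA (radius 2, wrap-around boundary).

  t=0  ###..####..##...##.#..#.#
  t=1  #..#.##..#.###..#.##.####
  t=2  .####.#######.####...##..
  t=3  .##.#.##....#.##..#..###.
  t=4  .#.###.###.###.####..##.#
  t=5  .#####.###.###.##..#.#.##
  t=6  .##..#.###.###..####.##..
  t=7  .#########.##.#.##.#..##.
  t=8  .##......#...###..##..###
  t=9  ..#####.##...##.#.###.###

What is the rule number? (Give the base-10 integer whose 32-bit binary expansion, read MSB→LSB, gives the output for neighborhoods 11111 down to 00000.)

666228981

  nb #####: next=.  (t=1,i=23, bit31=0)
  nb ####.: next=.  (t=0,i=1, bit30=0)
  nb ###.#: next=#  (t=2,i=4, bit29=1)
  nb ###..: next=.  (t=0,i=2, bit28=0)
  nb ##.##: next=.  (t=1,i=20, bit27=0)
  nb ##.#.: next=#  (t=0,i=18, bit26=1)
  nb ##..#: next=#  (t=0,i=3, bit25=1)
  nb ##...: next=#  (t=0,i=13, bit24=1)
  nb #.###: next=#  (t=0,i=24, bit23=1)
  nb #.##.: next=.  (t=1,i=5, bit22=0)
  nb #.#.#: next=#  (t=3,i=4, bit21=1)
  nb #.#..: next=#  (t=0,i=19, bit20=1)
  nb #..##: next=.  (t=0,i=4, bit19=0)
  nb #..#.: next=#  (t=0,i=21, bit18=1)
  nb #...#: next=.  (t=0,i=14, bit17=0)
  nb #....: next=#  (t=3,i=9, bit16=1)
  nb .####: next=#  (t=0,i=0, bit15=1)
  nb .###.: next=#  (t=1,i=12, bit14=1)
  nb .##.#: next=.  (t=0,i=17, bit13=0)
  nb .##..: next=#  (t=0,i=12, bit12=1)
  nb .#.##: next=#  (t=0,i=23, bit11=1)
  nb .#.#.: next=.  (t=4,i=0, bit10=0)
  nb .#..#: next=.  (t=0,i=20, bit9=0)
  nb .#...: next=.  (t=8,i=10, bit8=0)
  nb ..###: next=#  (t=0,i=5, bit7=1)
  nb ..##.: next=#  (t=0,i=11, bit6=1)
  nb ..#.#: next=#  (t=0,i=22, bit5=1)
  nb ..#..: next=#  (t=3,i=18, bit4=1)
  nb ...##: next=.  (t=0,i=15, bit3=0)
  nb ...#.: next=#  (t=3,i=11, bit2=1)
  nb ....#: next=.  (t=3,i=10, bit1=0)
  nb .....: next=#  (t=8,i=5, bit0=1)
  bits 00100111101101011101100011110101 = 666228981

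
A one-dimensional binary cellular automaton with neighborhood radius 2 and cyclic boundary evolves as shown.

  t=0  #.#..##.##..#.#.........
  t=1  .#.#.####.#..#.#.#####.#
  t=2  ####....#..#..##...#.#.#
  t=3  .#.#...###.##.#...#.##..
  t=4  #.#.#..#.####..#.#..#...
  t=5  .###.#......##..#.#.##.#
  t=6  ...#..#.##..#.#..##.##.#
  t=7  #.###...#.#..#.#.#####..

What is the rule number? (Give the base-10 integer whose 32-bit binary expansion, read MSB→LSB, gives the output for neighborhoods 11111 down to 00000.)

3126863829

  #####|#  b31=1 t=1,i=19
  ####.|.  b30=0 t=1,i=7
  ###.#|#  b29=1 t=1,i=8
  ###..|#  b28=1 t=2,i=3
  ##.##|#  b27=1 t=0,i=7
  ##.#.|.  b26=0 t=1,i=9
  ##..#|#  b25=1 t=0,i=10
  ##...|.  b24=0 t=2,i=4
  #.###|.  b23=0 t=1,i=5
  #.##.|#  b22=1 t=0,i=8
  #.#.#|#  b21=1 t=1,i=1
  #.#..|.  b20=0 t=0,i=2
  #..##|.  b19=0 t=0,i=4
  #..#.|.  b18=0 t=0,i=11
  #...#|.  b17=0 t=2,i=17
  #....|.  b16=0 t=0,i=16
  .####|.  b15=0 t=1,i=6
  .###.|.  b14=0 t=3,i=8
  .##.#|#  b13=1 t=0,i=6
  .##..|.  b12=0 t=0,i=9
  .#.##|.  b11=0 t=1,i=4
  .#.#.|#  b10=1 t=0,i=1
  .#..#|#  b9=1 t=0,i=3
  .#...|#  b8=1 t=0,i=15
  ..###|#  b7=1 t=3,i=7
  ..##.|#  b6=1 t=0,i=5
  ..#.#|.  b5=0 t=0,i=0
  ..#..|#  b4=1 t=2,i=8
  ...##|.  b3=0 t=3,i=6
  ...#.|#  b2=1 t=0,i=23
  ....#|.  b1=0 t=0,i=22
  .....|#  b0=1 t=0,i=17
  bits 10111010011000000010011111010101 = 3126863829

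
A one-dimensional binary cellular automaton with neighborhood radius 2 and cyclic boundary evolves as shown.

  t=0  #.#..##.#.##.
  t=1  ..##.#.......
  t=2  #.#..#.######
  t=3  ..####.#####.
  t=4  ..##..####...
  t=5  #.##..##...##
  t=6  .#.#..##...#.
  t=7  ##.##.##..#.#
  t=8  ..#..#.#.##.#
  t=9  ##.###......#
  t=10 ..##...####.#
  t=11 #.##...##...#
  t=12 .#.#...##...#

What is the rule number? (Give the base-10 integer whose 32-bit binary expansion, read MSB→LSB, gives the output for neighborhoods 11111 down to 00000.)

  nb #####: next=#  (t=2,i=9, bit31=1)
  nb ####.: next=.  (t=2,i=12, bit30=0)
  nb ###.#: next=.  (t=2,i=0, bit29=0)
  nb ###..: next=.  (t=3,i=11, bit28=0)
  nb ##.##: next=#  (t=3,i=6, bit27=1)
  nb ##.#.: next=.  (t=0,i=7, bit26=0)
  nb ##..#: next=.  (t=4,i=4, bit25=0)
  nb ##...: next=.  (t=3,i=12, bit24=0)
  nb #.###: next=#  (t=2,i=7, bit23=1)
  nb #.##.: next=.  (t=0,i=10, bit22=0)
  nb #.#.#: next=.  (t=0,i=0, bit21=0)
  nb #.#..: next=#  (t=0,i=2, bit20=1)
  nb #..##: next=.  (t=0,i=4, bit19=0)
  nb #..#.: next=#  (t=2,i=4, bit18=1)
  nb #...#: next=.  (t=3,i=0, bit17=0)
  nb #....: next=#  (t=1,i=7, bit16=1)
  nb .####: next=#  (t=2,i=8, bit15=1)
  nb .###.: next=.  (t=5,i=12, bit14=0)
  nb .##.#: next=.  (t=0,i=6, bit13=0)
  nb .##..: next=#  (t=4,i=3, bit12=1)
  nb .#.##: next=.  (t=0,i=9, bit11=0)
  nb .#.#.: next=.  (t=0,i=1, bit10=0)
  nb .#..#: next=#  (t=0,i=3, bit9=1)
  nb .#...: next=.  (t=1,i=6, bit8=0)
  nb ..###: next=#  (t=3,i=2, bit7=1)
  nb ..##.: next=#  (t=0,i=5, bit6=1)
  nb ..#.#: next=#  (t=2,i=5, bit5=1)
  nb ..#..: next=.  (t=6,i=11, bit4=0)
  nb ...##: next=.  (t=1,i=1, bit3=0)
  nb ...#.: next=#  (t=6,i=10, bit2=1)
  nb ....#: next=#  (t=1,i=0, bit1=1)
  nb .....: next=#  (t=1,i=8, bit0=1)
  bits 10001000100101011001001011100111 = 2291503847

2291503847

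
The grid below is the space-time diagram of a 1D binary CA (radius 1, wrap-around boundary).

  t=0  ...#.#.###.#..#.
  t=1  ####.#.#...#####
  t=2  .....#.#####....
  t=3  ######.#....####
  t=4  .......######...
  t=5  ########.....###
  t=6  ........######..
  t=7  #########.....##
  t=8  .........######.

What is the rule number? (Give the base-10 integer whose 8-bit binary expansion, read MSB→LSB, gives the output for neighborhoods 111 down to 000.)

31

  [7] ### => .  t=0,i=8
  [6] ##. => .  t=0,i=9
  [5] #.# => .  t=0,i=4
  [4] #.. => #  t=0,i=12
  [3] .## => #  t=0,i=7
  [2] .#. => #  t=0,i=3
  [1] ..# => #  t=0,i=2
  [0] ... => #  t=0,i=0
  bits 00011111 = 31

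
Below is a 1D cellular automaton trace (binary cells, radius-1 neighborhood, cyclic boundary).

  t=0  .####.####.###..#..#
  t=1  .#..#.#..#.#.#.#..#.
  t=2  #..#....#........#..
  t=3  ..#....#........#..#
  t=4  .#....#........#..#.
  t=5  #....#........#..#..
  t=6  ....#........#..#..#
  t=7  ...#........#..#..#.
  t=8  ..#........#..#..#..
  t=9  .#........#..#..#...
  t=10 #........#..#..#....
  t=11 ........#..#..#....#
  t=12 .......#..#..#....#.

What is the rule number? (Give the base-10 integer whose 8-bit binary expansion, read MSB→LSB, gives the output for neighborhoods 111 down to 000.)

  ###|.  b7=0 t=0,i=2
  ##.|#  b6=1 t=0,i=4
  #.#|.  b5=0 t=0,i=0
  #..|.  b4=0 t=0,i=14
  .##|#  b3=1 t=0,i=1
  .#.|.  b2=0 t=0,i=16
  ..#|#  b1=1 t=0,i=15
  ...|.  b0=0 t=2,i=5
  bits 01001010 = 74

74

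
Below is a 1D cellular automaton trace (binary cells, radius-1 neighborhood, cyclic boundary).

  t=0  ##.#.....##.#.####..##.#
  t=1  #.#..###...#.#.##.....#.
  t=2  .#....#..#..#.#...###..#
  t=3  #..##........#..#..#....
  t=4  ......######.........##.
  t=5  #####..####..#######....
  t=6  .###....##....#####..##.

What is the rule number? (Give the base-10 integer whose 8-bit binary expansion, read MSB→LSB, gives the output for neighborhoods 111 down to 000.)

  ###|#  b7=1 t=0,i=0
  ##.|.  b6=0 t=0,i=1
  #.#|#  b5=1 t=0,i=2
  #..|.  b4=0 t=0,i=4
  .##|.  b3=0 t=0,i=9
  .#.|.  b2=0 t=0,i=3
  ..#|.  b1=0 t=0,i=8
  ...|#  b0=1 t=0,i=5
  bits 10100001 = 161

161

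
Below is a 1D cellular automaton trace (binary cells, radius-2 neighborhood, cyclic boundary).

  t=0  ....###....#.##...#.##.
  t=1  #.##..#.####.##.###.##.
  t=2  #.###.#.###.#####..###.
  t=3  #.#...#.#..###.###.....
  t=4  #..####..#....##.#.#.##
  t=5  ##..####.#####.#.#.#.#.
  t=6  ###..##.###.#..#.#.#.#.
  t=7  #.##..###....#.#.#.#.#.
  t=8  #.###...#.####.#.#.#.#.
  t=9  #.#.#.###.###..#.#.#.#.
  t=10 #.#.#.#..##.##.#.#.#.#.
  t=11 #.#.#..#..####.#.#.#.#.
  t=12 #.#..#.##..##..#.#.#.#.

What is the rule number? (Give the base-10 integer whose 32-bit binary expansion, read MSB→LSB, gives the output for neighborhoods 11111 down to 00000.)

1524871998

  ##### -> .   bit 31 = 0  t=2,i=14
  ####. -> #   bit 30 = 1  t=1,i=10
  ###.# -> .   bit 29 = 0  t=1,i=11
  ###.. -> #   bit 28 = 1  t=0,i=6
  ##.## -> #   bit 27 = 1  t=1,i=12
  ##.#. -> .   bit 26 = 0  t=1,i=22
  ##..# -> #   bit 25 = 1  t=1,i=4
  ##... -> .   bit 24 = 0  t=0,i=7
  #.### -> #   bit 23 = 1  t=1,i=8
  #.##. -> #   bit 22 = 1  t=0,i=13
  #.#.# -> #   bit 21 = 1  t=1,i=0
  #.#.. -> .   bit 20 = 0  t=3,i=2
  #..## -> .   bit 19 = 0  t=2,i=18
  #..#. -> .   bit 18 = 0  t=1,i=5
  #...# -> #   bit 17 = 1  t=0,i=16
  #.... -> #   bit 16 = 1  t=0,i=0
  .#### -> #   bit 15 = 1  t=1,i=9
  .###. -> .   bit 14 = 0  t=0,i=5
  .##.# -> #   bit 13 = 1  t=1,i=14
  .##.. -> #   bit 12 = 1  t=0,i=14
  .#.## -> .   bit 11 = 0  t=0,i=12
  .#.#. -> .   bit 10 = 0  t=3,i=1
  .#..# -> #   bit 9 = 1  t=3,i=9
  .#... -> #   bit 8 = 1  t=3,i=3
  ..### -> .   bit 7 = 0  t=0,i=4
  ..##. -> .   bit 6 = 0  t=4,i=14
  ..#.# -> #   bit 5 = 1  t=0,i=11
  ..#.. -> #   bit 4 = 1  t=4,i=9
  ...## -> #   bit 3 = 1  t=0,i=3
  ...#. -> #   bit 2 = 1  t=0,i=10
  ....# -> #   bit 1 = 1  t=0,i=2
  ..... -> .   bit 0 = 0  t=0,i=1
  bits 01011010111000111011001100111110 = 1524871998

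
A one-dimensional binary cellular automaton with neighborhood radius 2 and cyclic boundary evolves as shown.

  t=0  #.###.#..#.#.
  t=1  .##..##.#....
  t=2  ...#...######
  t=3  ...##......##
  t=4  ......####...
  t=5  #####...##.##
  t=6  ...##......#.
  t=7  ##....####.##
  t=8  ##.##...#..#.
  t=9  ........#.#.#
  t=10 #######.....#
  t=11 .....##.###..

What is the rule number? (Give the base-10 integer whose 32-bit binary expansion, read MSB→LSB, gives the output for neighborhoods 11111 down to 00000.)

1452607763

  #####|.  b31=0 t=2,i=9
  ####.|#  b30=1 t=2,i=11
  ###.#|.  b29=0 t=0,i=4
  ###..|#  b28=1 t=2,i=12
  ##.##|.  b27=0 t=5,i=10
  ##.#.|#  b26=1 t=0,i=5
  ##..#|#  b25=1 t=1,i=3
  ##...|.  b24=0 t=2,i=0
  #.###|#  b23=1 t=0,i=2
  #.##.|.  b22=0 t=8,i=0
  #.#.#|.  b21=0 t=0,i=0
  #.#..|#  b20=1 t=0,i=6
  #..##|.  b19=0 t=1,i=4
  #..#.|#  b18=1 t=0,i=8
  #...#|.  b17=0 t=2,i=1
  #....|#  b16=1 t=1,i=10
  .####|.  b15=0 t=2,i=8
  .###.|.  b14=0 t=0,i=3
  .##.#|.  b13=0 t=1,i=6
  .##..|.  b12=0 t=1,i=2
  .#.##|#  b11=1 t=0,i=1
  .#.#.|.  b10=0 t=0,i=10
  .#..#|.  b9=0 t=0,i=7
  .#...|#  b8=1 t=1,i=9
  ..###|.  b7=0 t=2,i=7
  ..##.|.  b6=0 t=1,i=1
  ..#.#|.  b5=0 t=0,i=9
  ..#..|#  b4=1 t=2,i=3
  ...##|.  b3=0 t=1,i=0
  ...#.|.  b2=0 t=2,i=2
  ....#|#  b1=1 t=1,i=12
  .....|#  b0=1 t=1,i=11
  bits 01010110100101010000100100010011 = 1452607763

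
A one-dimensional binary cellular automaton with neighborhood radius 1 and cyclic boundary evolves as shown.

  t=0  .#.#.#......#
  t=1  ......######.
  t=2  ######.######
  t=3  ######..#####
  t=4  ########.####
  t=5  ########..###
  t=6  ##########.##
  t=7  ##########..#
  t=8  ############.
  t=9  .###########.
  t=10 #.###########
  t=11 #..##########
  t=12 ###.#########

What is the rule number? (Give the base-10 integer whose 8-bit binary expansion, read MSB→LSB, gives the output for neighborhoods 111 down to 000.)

  ### -> #   bit 7 = 1  t=1,i=7
  ##. -> #   bit 6 = 1  t=1,i=11
  #.# -> .   bit 5 = 0  t=0,i=0
  #.. -> #   bit 4 = 1  t=0,i=6
  .## -> .   bit 3 = 0  t=1,i=6
  .#. -> .   bit 2 = 0  t=0,i=1
  ..# -> #   bit 1 = 1  t=0,i=11
  ... -> #   bit 0 = 1  t=0,i=7
  bits 11010011 = 211

211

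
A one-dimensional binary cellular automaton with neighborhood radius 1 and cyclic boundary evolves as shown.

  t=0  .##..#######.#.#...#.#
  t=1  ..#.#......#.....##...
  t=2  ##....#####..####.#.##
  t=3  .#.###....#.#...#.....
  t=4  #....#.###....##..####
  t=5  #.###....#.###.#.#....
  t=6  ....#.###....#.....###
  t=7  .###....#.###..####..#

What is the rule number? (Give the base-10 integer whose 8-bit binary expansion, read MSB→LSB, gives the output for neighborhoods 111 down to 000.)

  nb ###: next=.  (t=0,i=6, bit7=0)
  nb ##.: next=#  (t=0,i=2, bit6=1)
  nb #.#: next=.  (t=0,i=0, bit5=0)
  nb #..: next=.  (t=0,i=3, bit4=0)
  nb .##: next=.  (t=0,i=1, bit3=0)
  nb .#.: next=.  (t=0,i=13, bit2=0)
  nb ..#: next=#  (t=0,i=4, bit1=1)
  nb ...: next=#  (t=0,i=17, bit0=1)
  bits 01000011 = 67

67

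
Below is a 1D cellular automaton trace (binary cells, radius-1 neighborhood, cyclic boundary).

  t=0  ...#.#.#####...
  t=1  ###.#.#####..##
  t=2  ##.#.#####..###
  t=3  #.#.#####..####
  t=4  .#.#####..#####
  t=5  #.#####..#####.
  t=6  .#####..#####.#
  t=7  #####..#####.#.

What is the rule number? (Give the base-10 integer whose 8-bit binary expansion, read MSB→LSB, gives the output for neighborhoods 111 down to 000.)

171

  [7] ### => #  t=0,i=8
  [6] ##. => .  t=0,i=11
  [5] #.# => #  t=0,i=4
  [4] #.. => .  t=0,i=12
  [3] .## => #  t=0,i=7
  [2] .#. => .  t=0,i=3
  [1] ..# => #  t=0,i=2
  [0] ... => #  t=0,i=0
  bits 10101011 = 171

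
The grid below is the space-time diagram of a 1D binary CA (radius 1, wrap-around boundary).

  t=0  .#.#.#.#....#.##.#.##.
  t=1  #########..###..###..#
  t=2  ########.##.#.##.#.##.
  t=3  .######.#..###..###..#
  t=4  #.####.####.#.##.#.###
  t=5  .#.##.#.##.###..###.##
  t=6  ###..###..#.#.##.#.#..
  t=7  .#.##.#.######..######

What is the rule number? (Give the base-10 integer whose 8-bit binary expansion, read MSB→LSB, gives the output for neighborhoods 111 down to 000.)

  nb ###: next=#  (t=1,i=0, bit7=1)
  nb ##.: next=.  (t=0,i=15, bit6=0)
  nb #.#: next=#  (t=0,i=2, bit5=1)
  nb #..: next=#  (t=0,i=8, bit4=1)
  nb .##: next=.  (t=0,i=14, bit3=0)
  nb .#.: next=#  (t=0,i=1, bit2=1)
  nb ..#: next=#  (t=0,i=0, bit1=1)
  nb ...: next=.  (t=0,i=9, bit0=0)
  bits 10110110 = 182

182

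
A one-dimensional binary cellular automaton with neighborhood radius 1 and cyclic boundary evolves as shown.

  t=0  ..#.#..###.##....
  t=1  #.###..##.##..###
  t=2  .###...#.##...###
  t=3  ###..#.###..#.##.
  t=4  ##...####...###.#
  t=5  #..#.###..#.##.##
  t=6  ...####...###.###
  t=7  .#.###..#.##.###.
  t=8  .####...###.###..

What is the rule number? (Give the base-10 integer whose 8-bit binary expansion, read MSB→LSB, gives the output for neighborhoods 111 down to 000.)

173

  [7] ### => #  t=0,i=8
  [6] ##. => .  t=0,i=9
  [5] #.# => #  t=0,i=3
  [4] #.. => .  t=0,i=5
  [3] .## => #  t=0,i=7
  [2] .#. => #  t=0,i=2
  [1] ..# => .  t=0,i=1
  [0] ... => #  t=0,i=0
  bits 10101101 = 173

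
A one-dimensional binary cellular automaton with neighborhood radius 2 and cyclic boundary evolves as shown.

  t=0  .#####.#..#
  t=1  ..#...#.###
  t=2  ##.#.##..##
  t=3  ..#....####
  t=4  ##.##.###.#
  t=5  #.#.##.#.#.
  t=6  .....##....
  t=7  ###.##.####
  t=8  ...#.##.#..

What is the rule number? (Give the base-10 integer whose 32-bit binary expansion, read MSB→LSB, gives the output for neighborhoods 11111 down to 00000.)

  nb #####: next=.  (t=0,i=3, bit31=0)
  nb ####.: next=.  (t=0,i=4, bit30=0)
  nb ###.#: next=.  (t=0,i=5, bit29=0)
  nb ###..: next=#  (t=1,i=10, bit28=1)
  nb ##.##: next=#  (t=4,i=2, bit27=1)
  nb ##.#.: next=#  (t=0,i=6, bit26=1)
  nb ##..#: next=#  (t=1,i=0, bit25=1)
  nb ##...: next=#  (t=6,i=7, bit24=1)
  nb #.###: next=.  (t=0,i=1, bit23=0)
  nb #.##.: next=.  (t=2,i=5, bit22=0)
  nb #.#.#: next=.  (t=2,i=3, bit21=0)
  nb #.#..: next=.  (t=0,i=7, bit20=0)
  nb #..##: next=#  (t=2,i=8, bit19=1)
  nb #..#.: next=#  (t=0,i=9, bit18=1)
  nb #...#: next=.  (t=1,i=4, bit17=0)
  nb #....: next=#  (t=3,i=4, bit16=1)
  nb .####: next=#  (t=0,i=2, bit15=1)
  nb .###.: next=#  (t=1,i=9, bit14=1)
  nb .##.#: next=#  (t=4,i=4, bit13=1)
  nb .##..: next=.  (t=2,i=6, bit12=0)
  nb .#.##: next=.  (t=0,i=0, bit11=0)
  nb .#.#.: next=.  (t=5,i=1, bit10=0)
  nb .#..#: next=#  (t=0,i=8, bit9=1)
  nb .#...: next=#  (t=1,i=3, bit8=1)
  nb ..###: next=#  (t=2,i=9, bit7=1)
  nb ..##.: next=#  (t=6,i=5, bit6=1)
  nb ..#.#: next=#  (t=0,i=10, bit5=1)
  nb ..#..: next=.  (t=1,i=2, bit4=0)
  nb ...##: next=#  (t=3,i=6, bit3=1)
  nb ...#.: next=#  (t=1,i=5, bit2=1)
  nb ....#: next=.  (t=3,i=5, bit1=0)
  nb .....: next=#  (t=6,i=0, bit0=1)
  bits 00011111000011011110001111101101 = 521004013

521004013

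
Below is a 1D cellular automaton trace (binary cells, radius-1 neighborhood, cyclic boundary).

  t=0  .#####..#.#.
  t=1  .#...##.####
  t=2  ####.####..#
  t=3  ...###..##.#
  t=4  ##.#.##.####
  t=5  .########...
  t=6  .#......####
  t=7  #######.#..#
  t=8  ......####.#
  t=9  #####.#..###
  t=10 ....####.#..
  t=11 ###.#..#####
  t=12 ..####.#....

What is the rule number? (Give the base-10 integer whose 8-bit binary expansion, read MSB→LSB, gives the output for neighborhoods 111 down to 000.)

  ###|.  b7=0 t=0,i=2
  ##.|#  b6=1 t=0,i=5
  #.#|#  b5=1 t=0,i=9
  #..|#  b4=1 t=0,i=6
  .##|#  b3=1 t=0,i=1
  .#.|#  b2=1 t=0,i=8
  ..#|.  b1=0 t=0,i=0
  ...|#  b0=1 t=1,i=3
  bits 01111101 = 125

125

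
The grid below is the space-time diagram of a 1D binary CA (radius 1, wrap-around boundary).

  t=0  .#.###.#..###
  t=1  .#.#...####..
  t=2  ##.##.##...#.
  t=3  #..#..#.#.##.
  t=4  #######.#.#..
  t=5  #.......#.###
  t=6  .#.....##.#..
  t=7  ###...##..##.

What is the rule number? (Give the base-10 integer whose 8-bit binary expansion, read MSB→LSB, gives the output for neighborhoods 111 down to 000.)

  nb ###: next=.  (t=0,i=4, bit7=0)
  nb ##.: next=.  (t=0,i=5, bit6=0)
  nb #.#: next=.  (t=0,i=0, bit5=0)
  nb #..: next=#  (t=0,i=8, bit4=1)
  nb .##: next=#  (t=0,i=3, bit3=1)
  nb .#.: next=#  (t=0,i=1, bit2=1)
  nb ..#: next=#  (t=0,i=9, bit1=1)
  nb ...: next=.  (t=1,i=5, bit0=0)
  bits 00011110 = 30

30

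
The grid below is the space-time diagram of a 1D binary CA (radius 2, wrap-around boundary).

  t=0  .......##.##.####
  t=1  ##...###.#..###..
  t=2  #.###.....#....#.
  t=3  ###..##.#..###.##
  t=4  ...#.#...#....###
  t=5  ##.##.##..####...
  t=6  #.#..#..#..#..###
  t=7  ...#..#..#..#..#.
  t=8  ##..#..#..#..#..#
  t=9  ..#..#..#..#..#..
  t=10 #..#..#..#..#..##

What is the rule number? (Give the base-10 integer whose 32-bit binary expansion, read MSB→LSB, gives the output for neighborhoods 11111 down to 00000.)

  ##### -> .   bit 31 = 0  t=3,i=0
  ####. -> .   bit 30 = 0  t=0,i=15
  ###.# -> .   bit 29 = 0  t=1,i=7
  ###.. -> .   bit 28 = 0  t=0,i=16
  ##.## -> #   bit 27 = 1  t=0,i=9
  ##.#. -> .   bit 26 = 0  t=1,i=8
  ##..# -> #   bit 25 = 1  t=1,i=15
  ##... -> #   bit 24 = 1  t=0,i=0
  #.### -> #   bit 23 = 1  t=0,i=13
  #.##. -> .   bit 22 = 0  t=0,i=10
  #.#.# -> #   bit 21 = 1  t=2,i=0
  #.#.. -> .   bit 20 = 0  t=1,i=9
  #..## -> .   bit 19 = 0  t=1,i=11
  #..#. -> .   bit 18 = 0  t=6,i=4
  #...# -> #   bit 17 = 1  t=1,i=3
  #.... -> #   bit 16 = 1  t=0,i=1
  .#### -> #   bit 15 = 1  t=0,i=14
  .###. -> .   bit 14 = 0  t=1,i=6
  .##.# -> .   bit 13 = 0  t=0,i=8
  .##.. -> .   bit 12 = 0  t=1,i=1
  .#.## -> #   bit 11 = 1  t=2,i=1
  .#.#. -> #   bit 10 = 1  t=2,i=16
  .#..# -> #   bit 9 = 1  t=1,i=10
  .#... -> #   bit 8 = 1  t=2,i=11
  ..### -> .   bit 7 = 0  t=1,i=5
  ..##. -> #   bit 6 = 1  t=0,i=7
  ..#.# -> #   bit 5 = 1  t=2,i=15
  ..#.. -> .   bit 4 = 0  t=2,i=10
  ...## -> #   bit 3 = 1  t=0,i=6
  ...#. -> .   bit 2 = 0  t=2,i=9
  ....# -> #   bit 1 = 1  t=0,i=5
  ..... -> .   bit 0 = 0  t=0,i=2
  bits 00001011101000111000111101101010 = 195268458

195268458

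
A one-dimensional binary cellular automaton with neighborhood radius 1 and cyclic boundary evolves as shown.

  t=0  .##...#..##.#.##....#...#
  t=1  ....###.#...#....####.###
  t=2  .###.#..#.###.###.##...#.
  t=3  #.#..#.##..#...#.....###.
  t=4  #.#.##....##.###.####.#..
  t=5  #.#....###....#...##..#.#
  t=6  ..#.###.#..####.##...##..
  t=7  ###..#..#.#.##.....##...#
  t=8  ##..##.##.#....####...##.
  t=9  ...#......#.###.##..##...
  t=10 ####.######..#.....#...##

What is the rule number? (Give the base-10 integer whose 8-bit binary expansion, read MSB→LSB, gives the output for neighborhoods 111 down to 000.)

135

  ### -> #   bit 7 = 1  t=1,i=5
  ##. -> .   bit 6 = 0  t=0,i=2
  #.# -> .   bit 5 = 0  t=0,i=0
  #.. -> .   bit 4 = 0  t=0,i=3
  .## -> .   bit 3 = 0  t=0,i=1
  .#. -> #   bit 2 = 1  t=0,i=6
  ..# -> #   bit 1 = 1  t=0,i=5
  ... -> #   bit 0 = 1  t=0,i=4
  bits 10000111 = 135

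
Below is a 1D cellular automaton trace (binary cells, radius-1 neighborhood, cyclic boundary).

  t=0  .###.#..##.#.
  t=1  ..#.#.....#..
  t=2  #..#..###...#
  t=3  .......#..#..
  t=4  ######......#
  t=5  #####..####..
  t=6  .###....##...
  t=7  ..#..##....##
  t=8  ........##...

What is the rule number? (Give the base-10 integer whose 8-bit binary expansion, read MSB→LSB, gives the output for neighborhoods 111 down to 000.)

  ### -> #   bit 7 = 1  t=0,i=2
  ##. -> .   bit 6 = 0  t=0,i=3
  #.# -> #   bit 5 = 1  t=0,i=4
  #.. -> .   bit 4 = 0  t=0,i=6
  .## -> .   bit 3 = 0  t=0,i=1
  .#. -> .   bit 2 = 0  t=0,i=5
  ..# -> .   bit 1 = 0  t=0,i=0
  ... -> #   bit 0 = 1  t=1,i=0
  bits 10100001 = 161

161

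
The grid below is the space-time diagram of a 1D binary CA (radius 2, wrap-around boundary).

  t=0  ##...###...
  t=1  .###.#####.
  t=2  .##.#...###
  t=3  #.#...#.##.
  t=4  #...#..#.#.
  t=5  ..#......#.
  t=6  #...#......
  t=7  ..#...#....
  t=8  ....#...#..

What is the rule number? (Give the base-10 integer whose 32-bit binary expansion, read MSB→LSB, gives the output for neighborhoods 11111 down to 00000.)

1529051264

  #####|.  b31=0 t=1,i=7
  ####.|#  b30=1 t=1,i=8
  ###.#|.  b29=0 t=1,i=3
  ###..|#  b28=1 t=0,i=7
  ##.##|#  b27=1 t=1,i=4
  ##.#.|.  b26=0 t=2,i=3
  ##..#|#  b25=1 t=1,i=10
  ##...|#  b24=1 t=0,i=2
  #.###|.  b23=0 t=1,i=5
  #.##.|.  b22=0 t=2,i=1
  #.#.#|#  b21=1 t=3,i=0
  #.#..|.  b20=0 t=2,i=4
  #..##|.  b19=0 t=1,i=0
  #..#.|.  b18=0 t=4,i=6
  #...#|#  b17=1 t=0,i=3
  #....|#  b16=1 t=5,i=4
  .####|.  b15=0 t=1,i=6
  .###.|#  b14=1 t=0,i=6
  .##.#|#  b13=1 t=2,i=2
  .##..|#  b12=1 t=0,i=1
  .#.##|#  b11=1 t=3,i=7
  .#.#.|.  b10=0 t=3,i=1
  .#..#|.  b9=0 t=4,i=5
  .#...|.  b8=0 t=2,i=5
  ..###|#  b7=1 t=0,i=5
  ..##.|.  b6=0 t=0,i=0
  ..#.#|.  b5=0 t=3,i=6
  ..#..|.  b4=0 t=4,i=4
  ...##|.  b3=0 t=0,i=4
  ...#.|.  b2=0 t=3,i=5
  ....#|.  b1=0 t=5,i=7
  .....|.  b0=0 t=5,i=5
  bits 01011011001000110111100010000000 = 1529051264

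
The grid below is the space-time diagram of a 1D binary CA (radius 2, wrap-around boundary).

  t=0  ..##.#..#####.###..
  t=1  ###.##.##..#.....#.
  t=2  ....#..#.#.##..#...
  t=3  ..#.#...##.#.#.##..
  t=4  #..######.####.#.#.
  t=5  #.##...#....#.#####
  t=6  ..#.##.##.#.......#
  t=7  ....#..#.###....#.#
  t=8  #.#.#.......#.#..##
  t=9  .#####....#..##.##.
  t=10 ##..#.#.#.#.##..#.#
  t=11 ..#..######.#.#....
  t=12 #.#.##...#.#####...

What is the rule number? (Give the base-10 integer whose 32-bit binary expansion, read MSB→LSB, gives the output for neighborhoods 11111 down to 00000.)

1199179226

  [31] ##### => .  t=0,i=10
  [30] ####. => #  t=0,i=11
  [29] ###.# => .  t=0,i=12
  [28] ###.. => .  t=0,i=16
  [27] ##.## => .  t=0,i=13
  [26] ##.#. => #  t=0,i=4
  [25] ##..# => #  t=1,i=9
  [24] ##... => #  t=0,i=17
  [23] #.### => .  t=0,i=14
  [22] #.##. => #  t=1,i=4
  [21] #.#.# => #  t=2,i=9
  [20] #.#.. => #  t=0,i=5
  [19] #..## => #  t=0,i=7
  [18] #..#. => .  t=1,i=10
  [17] #...# => #  t=3,i=6
  [16] #.... => .  t=0,i=18
  [15] .#### => .  t=0,i=9
  [14] .###. => .  t=0,i=15
  [13] .##.# => .  t=0,i=3
  [12] .##.. => .  t=1,i=8
  [11] .#.## => .  t=1,i=18
  [10] .#.#. => #  t=2,i=8
  [9] .#..# => .  t=0,i=6
  [8] .#... => #  t=1,i=12
  [7] ..### => #  t=0,i=8
  [6] ..##. => #  t=0,i=2
  [5] ..#.# => .  t=1,i=17
  [4] ..#.. => #  t=1,i=11
  [3] ...## => #  t=0,i=1
  [2] ...#. => .  t=1,i=16
  [1] ....# => #  t=0,i=0
  [0] ..... => .  t=1,i=14
  bits 01000111011110100000010111011010 = 1199179226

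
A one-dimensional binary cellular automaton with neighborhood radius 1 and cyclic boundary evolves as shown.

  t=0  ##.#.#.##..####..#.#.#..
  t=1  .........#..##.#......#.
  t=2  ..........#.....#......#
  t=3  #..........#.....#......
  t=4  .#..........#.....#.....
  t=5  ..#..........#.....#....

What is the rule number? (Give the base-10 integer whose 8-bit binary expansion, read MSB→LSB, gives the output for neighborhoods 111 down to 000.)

144

  [7] ### => #  t=0,i=12
  [6] ##. => .  t=0,i=1
  [5] #.# => .  t=0,i=2
  [4] #.. => #  t=0,i=9
  [3] .## => .  t=0,i=0
  [2] .#. => .  t=0,i=3
  [1] ..# => .  t=0,i=10
  [0] ... => .  t=1,i=0
  bits 10010000 = 144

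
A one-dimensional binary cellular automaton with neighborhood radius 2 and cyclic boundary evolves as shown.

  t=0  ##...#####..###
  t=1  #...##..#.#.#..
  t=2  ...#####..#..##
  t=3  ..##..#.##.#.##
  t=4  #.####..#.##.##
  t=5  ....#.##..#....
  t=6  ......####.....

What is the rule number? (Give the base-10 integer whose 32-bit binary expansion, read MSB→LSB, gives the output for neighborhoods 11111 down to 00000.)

1180963528

  nb #####: next=.  (t=0,i=7, bit31=0)
  nb ####.: next=#  (t=0,i=0, bit30=1)
  nb ###.#: next=.  (t=4,i=0, bit29=0)
  nb ###..: next=.  (t=0,i=1, bit28=0)
  nb ##.##: next=.  (t=4,i=1, bit27=0)
  nb ##.#.: next=#  (t=3,i=10, bit26=1)
  nb ##..#: next=#  (t=0,i=10, bit25=1)
  nb ##...: next=.  (t=0,i=2, bit24=0)
  nb #.###: next=.  (t=4,i=2, bit23=0)
  nb #.##.: next=#  (t=3,i=8, bit22=1)
  nb #.#.#: next=#  (t=1,i=10, bit21=1)
  nb #.#..: next=.  (t=1,i=12, bit20=0)
  nb #..##: next=.  (t=0,i=11, bit19=0)
  nb #..#.: next=#  (t=1,i=7, bit18=1)
  nb #...#: next=.  (t=0,i=3, bit17=0)
  nb #....: next=.  (t=5,i=12, bit16=0)
  nb .####: next=.  (t=0,i=6, bit15=0)
  nb .###.: next=.  (t=4,i=14, bit14=0)
  nb .##.#: next=.  (t=3,i=9, bit13=0)
  nb .##..: next=#  (t=1,i=5, bit12=1)
  nb .#.##: next=.  (t=3,i=7, bit11=0)
  nb .#.#.: next=.  (t=1,i=9, bit10=0)
  nb .#..#: next=#  (t=1,i=13, bit9=1)
  nb .#...: next=.  (t=1,i=1, bit8=0)
  nb ..###: next=#  (t=0,i=5, bit7=1)
  nb ..##.: next=#  (t=1,i=4, bit6=1)
  nb ..#.#: next=.  (t=1,i=8, bit5=0)
  nb ..#..: next=.  (t=1,i=0, bit4=0)
  nb ...##: next=#  (t=0,i=4, bit3=1)
  nb ...#.: next=.  (t=5,i=3, bit2=0)
  nb ....#: next=.  (t=5,i=2, bit1=0)
  nb .....: next=.  (t=5,i=0, bit0=0)
  bits 01000110011001000001001011001000 = 1180963528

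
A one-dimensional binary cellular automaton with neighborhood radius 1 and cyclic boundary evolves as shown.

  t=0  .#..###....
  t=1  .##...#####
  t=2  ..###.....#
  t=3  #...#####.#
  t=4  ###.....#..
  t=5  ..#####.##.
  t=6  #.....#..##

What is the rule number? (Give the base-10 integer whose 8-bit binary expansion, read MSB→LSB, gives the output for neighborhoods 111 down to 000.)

85

  nb ###: next=.  (t=0,i=5, bit7=0)
  nb ##.: next=#  (t=0,i=6, bit6=1)
  nb #.#: next=.  (t=1,i=0, bit5=0)
  nb #..: next=#  (t=0,i=2, bit4=1)
  nb .##: next=.  (t=0,i=4, bit3=0)
  nb .#.: next=#  (t=0,i=1, bit2=1)
  nb ..#: next=.  (t=0,i=0, bit1=0)
  nb ...: next=#  (t=0,i=8, bit0=1)
  bits 01010101 = 85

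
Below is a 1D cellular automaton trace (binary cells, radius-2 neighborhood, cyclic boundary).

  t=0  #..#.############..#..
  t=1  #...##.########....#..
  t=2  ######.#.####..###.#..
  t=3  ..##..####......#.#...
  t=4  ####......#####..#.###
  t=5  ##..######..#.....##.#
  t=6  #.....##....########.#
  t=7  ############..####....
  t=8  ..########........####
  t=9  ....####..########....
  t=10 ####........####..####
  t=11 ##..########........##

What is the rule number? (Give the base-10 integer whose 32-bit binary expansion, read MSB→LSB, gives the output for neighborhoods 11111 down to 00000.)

2242084187

  ##### -> #   bit 31 = 1  t=0,i=7
  ####. -> .   bit 30 = 0  t=0,i=15
  ###.# -> .   bit 29 = 0  t=2,i=5
  ###.. -> .   bit 28 = 0  t=0,i=16
  ##.## -> .   bit 27 = 0  t=1,i=6
  ##.#. -> #   bit 26 = 1  t=2,i=6
  ##..# -> .   bit 25 = 0  t=0,i=17
  ##... -> #   bit 24 = 1  t=1,i=15
  #.### -> #   bit 23 = 1  t=0,i=5
  #.##. -> .   bit 22 = 0  t=6,i=21
  #.#.# -> #   bit 21 = 1  t=2,i=7
  #.#.. -> .   bit 20 = 0  t=2,i=19
  #..## -> .   bit 19 = 0  t=2,i=14
  #..#. -> .   bit 18 = 0  t=0,i=2
  #...# -> #   bit 17 = 1  t=1,i=2
  #.... -> #   bit 16 = 1  t=1,i=16
  .#### -> .   bit 15 = 0  t=0,i=6
  .###. -> #   bit 14 = 1  t=2,i=16
  .##.# -> #   bit 13 = 1  t=1,i=5
  .##.. -> #   bit 12 = 1  t=3,i=3
  .#.## -> #   bit 11 = 1  t=0,i=4
  .#.#. -> #   bit 10 = 1  t=3,i=17
  .#..# -> .   bit 9 = 0  t=0,i=1
  .#... -> #   bit 8 = 1  t=1,i=1
  ..### -> .   bit 7 = 0  t=2,i=0
  ..##. -> #   bit 6 = 1  t=1,i=4
  ..#.# -> .   bit 5 = 0  t=0,i=3
  ..#.. -> #   bit 4 = 1  t=0,i=0
  ...## -> #   bit 3 = 1  t=1,i=3
  ...#. -> .   bit 2 = 0  t=1,i=18
  ....# -> #   bit 1 = 1  t=1,i=17
  ..... -> #   bit 0 = 1  t=3,i=12
  bits 10000101101000110111110101011011 = 2242084187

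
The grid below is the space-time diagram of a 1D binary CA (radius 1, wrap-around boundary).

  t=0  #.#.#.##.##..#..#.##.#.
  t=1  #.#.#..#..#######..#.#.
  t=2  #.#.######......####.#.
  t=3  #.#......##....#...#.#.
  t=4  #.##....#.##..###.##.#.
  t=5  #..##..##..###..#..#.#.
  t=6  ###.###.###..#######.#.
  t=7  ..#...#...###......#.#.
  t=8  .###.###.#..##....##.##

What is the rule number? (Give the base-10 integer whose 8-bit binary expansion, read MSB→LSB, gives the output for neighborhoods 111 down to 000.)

  [7] ### => .  t=1,i=11
  [6] ##. => #  t=0,i=7
  [5] #.# => .  t=0,i=1
  [4] #.. => #  t=0,i=11
  [3] .## => .  t=0,i=6
  [2] .#. => #  t=0,i=0
  [1] ..# => #  t=0,i=12
  [0] ... => .  t=2,i=11
  bits 01010110 = 86

86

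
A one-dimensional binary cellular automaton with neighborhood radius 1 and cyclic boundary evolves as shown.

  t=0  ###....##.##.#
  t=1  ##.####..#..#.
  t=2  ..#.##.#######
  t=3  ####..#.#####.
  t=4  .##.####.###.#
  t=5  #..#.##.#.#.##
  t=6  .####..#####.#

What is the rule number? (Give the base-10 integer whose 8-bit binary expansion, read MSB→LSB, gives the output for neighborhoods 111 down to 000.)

  [7] ### => #  t=0,i=0
  [6] ##. => .  t=0,i=2
  [5] #.# => #  t=0,i=9
  [4] #.. => #  t=0,i=3
  [3] .## => .  t=0,i=7
  [2] .#. => #  t=1,i=9
  [1] ..# => #  t=0,i=6
  [0] ... => #  t=0,i=4
  bits 10110111 = 183

183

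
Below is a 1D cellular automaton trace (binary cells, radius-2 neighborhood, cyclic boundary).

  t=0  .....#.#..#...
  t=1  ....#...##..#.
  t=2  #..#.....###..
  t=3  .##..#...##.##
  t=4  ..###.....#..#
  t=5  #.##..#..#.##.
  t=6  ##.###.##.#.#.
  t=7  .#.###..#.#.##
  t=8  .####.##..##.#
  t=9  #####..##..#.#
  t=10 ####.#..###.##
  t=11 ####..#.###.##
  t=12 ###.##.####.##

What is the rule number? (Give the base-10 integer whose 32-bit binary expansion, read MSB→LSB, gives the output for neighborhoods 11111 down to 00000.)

  #####|#  b31=1 t=9,i=1
  ####.|#  b30=1 t=8,i=3
  ###.#|#  b29=1 t=6,i=5
  ###..|.  b28=0 t=2,i=11
  ##.##|.  b27=0 t=3,i=0
  ##.#.|.  b26=0 t=5,i=13
  ##..#|#  b25=1 t=1,i=10
  ##...|.  b24=0 t=4,i=5
  #.###|#  b23=1 t=6,i=3
  #.##.|.  b22=0 t=3,i=1
  #.#.#|#  b21=1 t=5,i=0
  #.#..|.  b20=0 t=0,i=7
  #..##|.  b19=0 t=4,i=1
  #..#.|#  b18=1 t=0,i=9
  #...#|.  b17=0 t=1,i=6
  #....|#  b16=1 t=0,i=12
  .####|#  b15=1 t=8,i=2
  .###.|#  b14=1 t=2,i=10
  .##.#|#  b13=1 t=3,i=10
  .##..|#  b12=1 t=1,i=9
  .#.##|#  b11=1 t=5,i=1
  .#.#.|.  b10=0 t=0,i=6
  .#..#|#  b9=1 t=0,i=8
  .#...|.  b8=0 t=0,i=11
  ..###|#  b7=1 t=2,i=9
  ..##.|.  b6=0 t=1,i=8
  ..#.#|.  b5=0 t=0,i=5
  ..#..|.  b4=0 t=0,i=10
  ...##|.  b3=0 t=1,i=7
  ...#.|#  b2=1 t=0,i=4
  ....#|.  b1=0 t=0,i=3
  .....|.  b0=0 t=0,i=0
  bits 11100010101001011111101010000100 = 3802528388

3802528388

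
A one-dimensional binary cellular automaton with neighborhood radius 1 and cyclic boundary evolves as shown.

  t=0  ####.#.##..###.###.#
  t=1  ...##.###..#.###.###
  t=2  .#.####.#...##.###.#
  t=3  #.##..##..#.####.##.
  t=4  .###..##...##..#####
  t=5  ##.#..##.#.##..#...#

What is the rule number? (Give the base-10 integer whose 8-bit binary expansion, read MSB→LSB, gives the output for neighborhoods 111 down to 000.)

105

  ### -> .   bit 7 = 0  t=0,i=0
  ##. -> #   bit 6 = 1  t=0,i=3
  #.# -> #   bit 5 = 1  t=0,i=4
  #.. -> .   bit 4 = 0  t=0,i=9
  .## -> #   bit 3 = 1  t=0,i=7
  .#. -> .   bit 2 = 0  t=0,i=5
  ..# -> .   bit 1 = 0  t=0,i=10
  ... -> #   bit 0 = 1  t=1,i=1
  bits 01101001 = 105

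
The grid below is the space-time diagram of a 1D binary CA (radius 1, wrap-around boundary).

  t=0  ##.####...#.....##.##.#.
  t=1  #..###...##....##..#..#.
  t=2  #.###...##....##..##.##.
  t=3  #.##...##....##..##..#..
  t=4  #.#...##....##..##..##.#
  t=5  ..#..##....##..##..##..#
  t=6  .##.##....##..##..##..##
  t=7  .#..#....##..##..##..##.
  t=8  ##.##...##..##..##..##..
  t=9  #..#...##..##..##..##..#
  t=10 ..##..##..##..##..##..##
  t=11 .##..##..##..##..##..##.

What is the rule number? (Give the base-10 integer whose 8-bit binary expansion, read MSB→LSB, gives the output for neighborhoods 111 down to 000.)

  nb ###: next=#  (t=0,i=4, bit7=1)
  nb ##.: next=.  (t=0,i=1, bit6=0)
  nb #.#: next=.  (t=0,i=2, bit5=0)
  nb #..: next=.  (t=0,i=7, bit4=0)
  nb .##: next=#  (t=0,i=0, bit3=1)
  nb .#.: next=#  (t=0,i=10, bit2=1)
  nb ..#: next=#  (t=0,i=9, bit1=1)
  nb ...: next=.  (t=0,i=8, bit0=0)
  bits 10001110 = 142

142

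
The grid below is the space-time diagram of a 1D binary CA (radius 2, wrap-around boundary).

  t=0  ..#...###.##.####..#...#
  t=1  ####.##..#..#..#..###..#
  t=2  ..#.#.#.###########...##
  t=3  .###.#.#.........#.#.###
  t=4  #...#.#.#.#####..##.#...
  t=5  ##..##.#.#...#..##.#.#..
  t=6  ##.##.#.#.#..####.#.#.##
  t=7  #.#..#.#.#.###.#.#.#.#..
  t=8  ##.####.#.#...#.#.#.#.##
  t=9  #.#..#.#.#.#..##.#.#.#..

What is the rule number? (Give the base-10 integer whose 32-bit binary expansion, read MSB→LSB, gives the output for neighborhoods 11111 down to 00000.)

1292640249

  #####|.  b31=0 t=1,i=1
  ####.|#  b30=1 t=0,i=15
  ###.#|.  b29=0 t=0,i=8
  ###..|.  b28=0 t=0,i=16
  ##.##|#  b27=1 t=0,i=9
  ##.#.|#  b26=1 t=3,i=4
  ##..#|.  b25=0 t=0,i=17
  ##...|#  b24=1 t=2,i=19
  #.###|.  b23=0 t=0,i=13
  #.##.|.  b22=0 t=0,i=10
  #.#.#|.  b21=0 t=2,i=4
  #.#..|.  b20=0 t=3,i=7
  #..##|#  b19=1 t=1,i=17
  #..#.|#  b18=1 t=0,i=1
  #...#|.  b17=0 t=0,i=4
  #....|.  b16=0 t=3,i=9
  .####|.  b15=0 t=0,i=14
  .###.|.  b14=0 t=0,i=7
  .##.#|.  b13=0 t=0,i=11
  .##..|#  b12=1 t=1,i=6
  .#.##|#  b11=1 t=2,i=7
  .#.#.|#  b10=1 t=2,i=3
  .#..#|#  b9=1 t=0,i=0
  .#...|#  b8=1 t=0,i=3
  ..###|#  b7=1 t=0,i=6
  ..##.|#  b6=1 t=2,i=22
  ..#.#|#  b5=1 t=2,i=2
  ..#..|#  b4=1 t=0,i=2
  ...##|#  b3=1 t=0,i=5
  ...#.|.  b2=0 t=0,i=22
  ....#|.  b1=0 t=3,i=15
  .....|#  b0=1 t=3,i=10
  bits 01001101000011000001111111111001 = 1292640249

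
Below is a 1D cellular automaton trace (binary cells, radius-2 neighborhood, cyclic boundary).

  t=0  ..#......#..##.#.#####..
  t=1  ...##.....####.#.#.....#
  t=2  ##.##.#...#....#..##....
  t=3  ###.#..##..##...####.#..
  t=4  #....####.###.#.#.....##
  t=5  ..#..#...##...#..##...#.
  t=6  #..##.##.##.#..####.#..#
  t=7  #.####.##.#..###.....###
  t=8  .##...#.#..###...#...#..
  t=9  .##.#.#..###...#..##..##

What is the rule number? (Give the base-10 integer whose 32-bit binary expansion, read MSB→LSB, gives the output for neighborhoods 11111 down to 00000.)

145699808

  ##### -> .   bit 31 = 0  t=0,i=19
  ####. -> .   bit 30 = 0  t=0,i=20
  ###.# -> .   bit 29 = 0  t=1,i=13
  ###.. -> .   bit 28 = 0  t=0,i=21
  ##.## -> #   bit 27 = 1  t=2,i=2
  ##.#. -> .   bit 26 = 0  t=0,i=14
  ##..# -> .   bit 25 = 0  t=3,i=9
  ##... -> .   bit 24 = 0  t=0,i=22
  #.### -> #   bit 23 = 1  t=0,i=17
  #.##. -> .   bit 22 = 0  t=2,i=3
  #.#.# -> #   bit 21 = 1  t=0,i=15
  #.#.. -> .   bit 20 = 0  t=1,i=17
  #..## -> #   bit 19 = 1  t=0,i=11
  #..#. -> #   bit 18 = 1  t=5,i=4
  #...# -> #   bit 17 = 1  t=1,i=1
  #.... -> #   bit 16 = 1  t=0,i=4
  .#### -> .   bit 15 = 0  t=0,i=18
  .###. -> .   bit 14 = 0  t=3,i=1
  .##.# -> #   bit 13 = 1  t=0,i=13
  .##.. -> #   bit 12 = 1  t=1,i=4
  .#.## -> .   bit 11 = 0  t=0,i=16
  .#.#. -> .   bit 10 = 0  t=1,i=16
  .#..# -> #   bit 9 = 1  t=0,i=10
  .#... -> #   bit 8 = 1  t=0,i=3
  ..### -> #   bit 7 = 1  t=1,i=10
  ..##. -> #   bit 6 = 1  t=0,i=12
  ..#.# -> #   bit 5 = 1  t=8,i=6
  ..#.. -> .   bit 4 = 0  t=0,i=2
  ...## -> .   bit 3 = 0  t=1,i=2
  ...#. -> .   bit 2 = 0  t=0,i=1
  ....# -> .   bit 1 = 0  t=0,i=0
  ..... -> .   bit 0 = 0  t=0,i=5
  bits 00001000101011110011001111100000 = 145699808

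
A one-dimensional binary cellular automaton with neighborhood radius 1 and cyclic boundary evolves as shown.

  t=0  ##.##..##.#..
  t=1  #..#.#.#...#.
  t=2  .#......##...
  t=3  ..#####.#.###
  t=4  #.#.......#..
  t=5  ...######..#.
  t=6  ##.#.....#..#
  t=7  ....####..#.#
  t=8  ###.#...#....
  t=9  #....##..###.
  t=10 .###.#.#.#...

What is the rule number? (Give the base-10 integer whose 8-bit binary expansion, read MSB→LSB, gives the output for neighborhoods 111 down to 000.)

  nb ###: next=.  (t=3,i=3, bit7=0)
  nb ##.: next=.  (t=0,i=1, bit6=0)
  nb #.#: next=.  (t=0,i=2, bit5=0)
  nb #..: next=#  (t=0,i=5, bit4=1)
  nb .##: next=#  (t=0,i=0, bit3=1)
  nb .#.: next=.  (t=0,i=10, bit2=0)
  nb ..#: next=.  (t=0,i=6, bit1=0)
  nb ...: next=#  (t=1,i=9, bit0=1)
  bits 00011001 = 25

25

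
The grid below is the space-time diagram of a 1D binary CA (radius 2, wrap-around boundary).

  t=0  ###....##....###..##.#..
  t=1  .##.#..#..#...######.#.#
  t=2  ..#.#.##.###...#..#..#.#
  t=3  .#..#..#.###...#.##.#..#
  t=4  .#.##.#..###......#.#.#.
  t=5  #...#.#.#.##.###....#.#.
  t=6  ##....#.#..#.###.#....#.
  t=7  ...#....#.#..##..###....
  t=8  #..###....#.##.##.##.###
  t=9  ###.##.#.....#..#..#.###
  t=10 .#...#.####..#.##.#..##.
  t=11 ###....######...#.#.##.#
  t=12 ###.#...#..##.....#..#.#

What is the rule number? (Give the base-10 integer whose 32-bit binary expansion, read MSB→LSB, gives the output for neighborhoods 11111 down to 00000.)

1388175697

  ##### -> .   bit 31 = 0  t=1,i=16
  ####. -> #   bit 30 = 1  t=1,i=18
  ###.# -> .   bit 29 = 0  t=1,i=19
  ###.. -> #   bit 28 = 1  t=0,i=2
  ##.## -> .   bit 27 = 0  t=2,i=8
  ##.#. -> .   bit 26 = 0  t=0,i=20
  ##..# -> #   bit 25 = 1  t=0,i=16
  ##... -> .   bit 24 = 0  t=0,i=3
  #.### -> #   bit 23 = 1  t=2,i=9
  #.##. -> .   bit 22 = 0  t=1,i=1
  #.#.# -> #   bit 21 = 1  t=1,i=21
  #.#.. -> #   bit 20 = 1  t=0,i=21
  #..## -> #   bit 19 = 1  t=0,i=17
  #..#. -> #   bit 18 = 1  t=1,i=6
  #...# -> .   bit 17 = 0  t=1,i=12
  #.... -> #   bit 16 = 1  t=0,i=4
  .#### -> #   bit 15 = 1  t=1,i=15
  .###. -> #   bit 14 = 1  t=0,i=1
  .##.# -> #   bit 13 = 1  t=0,i=19
  .##.. -> .   bit 12 = 0  t=0,i=8
  .#.## -> .   bit 11 = 0  t=1,i=0
  .#.#. -> .   bit 10 = 0  t=1,i=22
  .#..# -> .   bit 9 = 0  t=0,i=22
  .#... -> #   bit 8 = 1  t=1,i=11
  ..### -> .   bit 7 = 0  t=0,i=0
  ..##. -> #   bit 6 = 1  t=0,i=7
  ..#.# -> .   bit 5 = 0  t=2,i=2
  ..#.. -> #   bit 4 = 1  t=1,i=7
  ...## -> .   bit 3 = 0  t=0,i=6
  ...#. -> .   bit 2 = 0  t=2,i=14
  ....# -> .   bit 1 = 0  t=0,i=5
  ..... -> #   bit 0 = 1  t=4,i=14
  bits 01010010101111011110000101010001 = 1388175697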